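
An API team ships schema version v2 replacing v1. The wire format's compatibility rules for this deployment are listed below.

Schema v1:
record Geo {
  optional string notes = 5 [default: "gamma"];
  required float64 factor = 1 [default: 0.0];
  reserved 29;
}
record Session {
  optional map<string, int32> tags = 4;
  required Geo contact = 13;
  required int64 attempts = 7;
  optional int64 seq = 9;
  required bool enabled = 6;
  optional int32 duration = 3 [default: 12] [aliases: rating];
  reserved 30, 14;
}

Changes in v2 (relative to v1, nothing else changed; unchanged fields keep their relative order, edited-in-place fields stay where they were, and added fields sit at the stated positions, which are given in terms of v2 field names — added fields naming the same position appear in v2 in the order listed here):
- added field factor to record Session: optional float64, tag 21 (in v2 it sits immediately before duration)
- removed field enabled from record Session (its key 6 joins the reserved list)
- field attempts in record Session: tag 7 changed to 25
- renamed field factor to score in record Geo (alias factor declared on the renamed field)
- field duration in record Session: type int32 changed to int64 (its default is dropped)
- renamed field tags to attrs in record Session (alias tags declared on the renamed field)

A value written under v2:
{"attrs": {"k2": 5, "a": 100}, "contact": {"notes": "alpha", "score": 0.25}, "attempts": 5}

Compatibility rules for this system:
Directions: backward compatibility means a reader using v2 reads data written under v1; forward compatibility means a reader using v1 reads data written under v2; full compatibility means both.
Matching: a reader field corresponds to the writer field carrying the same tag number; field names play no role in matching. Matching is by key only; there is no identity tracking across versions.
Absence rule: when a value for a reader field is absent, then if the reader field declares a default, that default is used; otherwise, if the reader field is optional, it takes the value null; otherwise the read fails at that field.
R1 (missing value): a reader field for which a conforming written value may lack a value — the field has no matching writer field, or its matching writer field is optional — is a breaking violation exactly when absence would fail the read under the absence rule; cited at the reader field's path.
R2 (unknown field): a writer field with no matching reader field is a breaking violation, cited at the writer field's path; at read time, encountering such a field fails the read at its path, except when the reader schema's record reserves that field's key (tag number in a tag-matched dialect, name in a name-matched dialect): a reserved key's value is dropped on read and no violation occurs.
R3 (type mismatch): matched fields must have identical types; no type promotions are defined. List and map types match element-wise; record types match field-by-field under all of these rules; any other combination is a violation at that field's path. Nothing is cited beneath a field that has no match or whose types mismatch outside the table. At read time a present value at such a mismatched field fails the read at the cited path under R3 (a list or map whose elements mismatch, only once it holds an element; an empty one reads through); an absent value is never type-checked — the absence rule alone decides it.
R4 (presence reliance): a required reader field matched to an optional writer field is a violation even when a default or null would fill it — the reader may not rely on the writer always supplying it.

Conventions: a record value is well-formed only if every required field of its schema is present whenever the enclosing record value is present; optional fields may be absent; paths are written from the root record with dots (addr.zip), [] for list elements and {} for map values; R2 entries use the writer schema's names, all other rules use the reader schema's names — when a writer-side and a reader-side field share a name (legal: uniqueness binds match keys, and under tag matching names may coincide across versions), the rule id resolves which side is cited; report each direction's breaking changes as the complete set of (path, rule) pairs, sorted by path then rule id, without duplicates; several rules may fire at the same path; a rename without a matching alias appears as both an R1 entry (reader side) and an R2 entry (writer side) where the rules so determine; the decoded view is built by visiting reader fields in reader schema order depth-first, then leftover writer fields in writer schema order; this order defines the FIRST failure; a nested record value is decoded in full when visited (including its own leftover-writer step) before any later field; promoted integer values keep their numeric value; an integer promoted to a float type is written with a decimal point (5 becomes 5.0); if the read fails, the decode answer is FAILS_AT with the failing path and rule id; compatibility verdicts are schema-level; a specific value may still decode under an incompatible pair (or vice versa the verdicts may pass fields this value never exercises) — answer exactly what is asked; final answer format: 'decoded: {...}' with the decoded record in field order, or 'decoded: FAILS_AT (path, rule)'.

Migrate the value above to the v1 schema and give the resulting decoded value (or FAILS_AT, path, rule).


decoded: FAILS_AT (attempts, R1)

each type pair in Session: writer, then reader
migrating the Session value to v1:
  tags := {"k2": 5, "a": 100} (from writer attrs)
  contact.notes := "alpha"
  contact.factor := 0.25 (from writer score)
  read fails at attempts under R1 (no fill)
  => FAILS_AT (attempts, R1)
checking off the Session differences that do not matter here:
  added field factor to record Session: optional float64, tag 21 (in v2 it sits immediately before duration) -> shifts the Session verdicts, not this decode
  removed field enabled from record Session (its key 6 joins the reserved list) -> shifts the Session verdicts, not this decode
  renamed field factor to score in record Geo (alias factor declared on the renamed field) -> inert under this dialect — no rule fires on Session and the result does not move
  field duration in record Session: type int32 changed to int64 (its default is dropped) -> shifts the Session verdicts, not this decode
  renamed field tags to attrs in record Session (alias tags declared on the renamed field) -> inert under this dialect — no rule fires on Session and the result does not move


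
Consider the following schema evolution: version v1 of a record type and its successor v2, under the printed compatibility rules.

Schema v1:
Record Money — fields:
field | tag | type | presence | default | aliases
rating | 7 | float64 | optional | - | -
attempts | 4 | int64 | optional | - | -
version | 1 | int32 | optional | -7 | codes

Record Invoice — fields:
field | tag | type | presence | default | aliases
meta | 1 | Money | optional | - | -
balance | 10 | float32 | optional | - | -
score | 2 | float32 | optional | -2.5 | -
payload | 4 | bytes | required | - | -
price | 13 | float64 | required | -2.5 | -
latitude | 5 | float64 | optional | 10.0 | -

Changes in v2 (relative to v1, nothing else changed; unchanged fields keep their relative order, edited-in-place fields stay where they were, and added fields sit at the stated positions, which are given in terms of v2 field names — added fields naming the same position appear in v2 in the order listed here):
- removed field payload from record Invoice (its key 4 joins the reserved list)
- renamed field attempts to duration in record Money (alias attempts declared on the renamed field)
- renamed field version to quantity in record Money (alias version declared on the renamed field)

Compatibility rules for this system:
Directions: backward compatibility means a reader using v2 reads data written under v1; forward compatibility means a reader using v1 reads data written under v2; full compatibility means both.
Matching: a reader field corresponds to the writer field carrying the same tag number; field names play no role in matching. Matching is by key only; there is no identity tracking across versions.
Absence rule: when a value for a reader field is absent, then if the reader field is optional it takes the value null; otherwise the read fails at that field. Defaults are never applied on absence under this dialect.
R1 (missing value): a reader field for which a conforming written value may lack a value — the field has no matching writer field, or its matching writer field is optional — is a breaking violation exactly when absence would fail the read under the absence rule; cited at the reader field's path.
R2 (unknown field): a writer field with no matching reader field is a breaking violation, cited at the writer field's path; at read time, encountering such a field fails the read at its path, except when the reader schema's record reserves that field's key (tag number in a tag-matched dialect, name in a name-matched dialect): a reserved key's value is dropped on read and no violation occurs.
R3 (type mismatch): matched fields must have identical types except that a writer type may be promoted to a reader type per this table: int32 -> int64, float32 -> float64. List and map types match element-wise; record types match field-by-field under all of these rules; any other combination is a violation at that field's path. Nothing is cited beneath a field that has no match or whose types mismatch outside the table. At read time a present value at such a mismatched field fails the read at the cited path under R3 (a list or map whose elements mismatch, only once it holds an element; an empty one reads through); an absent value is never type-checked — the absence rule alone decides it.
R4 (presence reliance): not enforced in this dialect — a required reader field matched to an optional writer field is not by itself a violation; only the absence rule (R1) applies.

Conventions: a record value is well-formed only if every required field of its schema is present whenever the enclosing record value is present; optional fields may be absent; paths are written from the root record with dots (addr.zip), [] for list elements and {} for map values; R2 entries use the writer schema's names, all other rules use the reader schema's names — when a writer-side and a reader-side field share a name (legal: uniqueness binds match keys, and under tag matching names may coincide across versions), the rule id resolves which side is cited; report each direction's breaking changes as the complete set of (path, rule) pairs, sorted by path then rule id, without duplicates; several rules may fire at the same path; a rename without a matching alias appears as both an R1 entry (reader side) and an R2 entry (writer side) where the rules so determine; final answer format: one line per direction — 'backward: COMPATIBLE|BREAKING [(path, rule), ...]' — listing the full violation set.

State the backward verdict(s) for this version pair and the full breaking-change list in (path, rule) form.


in Invoice below, arrows point writer -> reader
backward analysis of Invoice with v2 as reader and v1 as writer:
  meta: Money -> Money, writer optional; from meta
  balance: float32 -> float32, writer optional; from balance
  score: float32 -> float32, writer optional; from score
  price: float64 -> float64, writer required; from price
  latitude: float64 -> float64, writer optional; from latitude
  payload (writer side), unknown to reader
  meta.rating: float64 -> float64, writer optional; from meta.rating
  meta.duration: int64 -> int64, writer optional; from meta.attempts
  meta.quantity: int32 -> int32, writer optional; from meta.version
  nothing fires on Invoice: backward is COMPATIBLE
the other Invoice changes do not affect what is asked:
  removed field payload from record Invoice (its key 4 joins the reserved list) -> matters only for Invoice's forward compatibility — outside the asked direction
  renamed field attempts to duration in record Money (alias attempts declared on the renamed field) -> inert for the asked Invoice verdict: nothing fires
  renamed field version to quantity in record Money (alias version declared on the renamed field) -> inert for the asked Invoice verdict: nothing fires

backward: COMPATIBLE []


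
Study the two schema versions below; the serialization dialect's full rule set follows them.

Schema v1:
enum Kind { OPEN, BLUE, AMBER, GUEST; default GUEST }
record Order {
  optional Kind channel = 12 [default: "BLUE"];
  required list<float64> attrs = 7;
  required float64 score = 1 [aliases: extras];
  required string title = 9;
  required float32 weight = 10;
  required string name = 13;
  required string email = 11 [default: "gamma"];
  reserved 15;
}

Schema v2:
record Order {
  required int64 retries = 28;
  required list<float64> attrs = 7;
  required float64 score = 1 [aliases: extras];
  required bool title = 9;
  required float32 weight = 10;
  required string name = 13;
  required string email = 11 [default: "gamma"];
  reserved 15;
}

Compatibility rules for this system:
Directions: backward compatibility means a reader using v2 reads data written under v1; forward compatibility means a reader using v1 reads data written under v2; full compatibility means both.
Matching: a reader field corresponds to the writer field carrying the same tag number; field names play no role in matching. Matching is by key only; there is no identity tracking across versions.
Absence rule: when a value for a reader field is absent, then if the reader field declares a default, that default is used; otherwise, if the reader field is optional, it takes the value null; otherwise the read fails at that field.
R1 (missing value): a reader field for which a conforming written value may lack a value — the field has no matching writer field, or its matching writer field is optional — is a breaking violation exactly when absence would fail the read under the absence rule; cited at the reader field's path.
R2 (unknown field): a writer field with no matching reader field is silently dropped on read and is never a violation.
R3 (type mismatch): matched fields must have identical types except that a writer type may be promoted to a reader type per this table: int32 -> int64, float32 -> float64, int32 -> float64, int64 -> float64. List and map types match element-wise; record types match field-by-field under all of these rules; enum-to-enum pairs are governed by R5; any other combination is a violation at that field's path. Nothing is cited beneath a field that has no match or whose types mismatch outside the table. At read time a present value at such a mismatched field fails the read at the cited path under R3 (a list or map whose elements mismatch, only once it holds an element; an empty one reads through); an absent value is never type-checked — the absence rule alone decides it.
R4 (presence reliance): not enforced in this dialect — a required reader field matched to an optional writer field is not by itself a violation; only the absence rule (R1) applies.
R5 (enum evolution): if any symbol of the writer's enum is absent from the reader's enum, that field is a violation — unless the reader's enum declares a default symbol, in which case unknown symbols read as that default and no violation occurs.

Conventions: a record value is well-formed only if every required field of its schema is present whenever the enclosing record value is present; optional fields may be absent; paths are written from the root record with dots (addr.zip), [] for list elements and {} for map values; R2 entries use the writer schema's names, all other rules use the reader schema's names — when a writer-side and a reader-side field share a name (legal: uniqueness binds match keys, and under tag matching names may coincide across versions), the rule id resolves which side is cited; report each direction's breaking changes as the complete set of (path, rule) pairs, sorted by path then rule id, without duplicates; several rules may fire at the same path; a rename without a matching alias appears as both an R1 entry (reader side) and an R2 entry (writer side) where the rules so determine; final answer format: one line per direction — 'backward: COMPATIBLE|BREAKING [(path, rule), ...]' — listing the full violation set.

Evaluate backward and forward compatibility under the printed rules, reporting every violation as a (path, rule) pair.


backward: BREAKING [(retries, R1), (title, R3)]; forward: BREAKING [(title, R3)]

the writer's type comes first in each Order pair
backward pass over Order, reader schema v2, writer schema v1:
  no writer field matches reader retries
  attrs <- attrs (list<float64> -> list<float64>, writer required)
  score <- score (float64 -> float64, writer required)
  title <- title (string -> bool, writer required)
  weight <- weight (float32 -> float32, writer required)
  name <- name (string -> string, writer required)
  email <- email (string -> string, writer required)
  writer channel: unknown to reader
  rule R1 violated at retries
  rule R3 violated at title
  => 2 violation(s): backward is BREAKING for Order
forward pass over Order, reader schema v1, writer schema v2:
  no writer field matches reader channel
  attrs <- attrs (list<float64> -> list<float64>, writer required)
  score <- score (float64 -> float64, writer required)
  title <- title (bool -> string, writer required)
  weight <- weight (float32 -> float32, writer required)
  name <- name (string -> string, writer required)
  email <- email (string -> string, writer required)
  writer retries: unknown to reader
  rule R3 violated at title
  => 1 violation(s): forward is BREAKING for Order


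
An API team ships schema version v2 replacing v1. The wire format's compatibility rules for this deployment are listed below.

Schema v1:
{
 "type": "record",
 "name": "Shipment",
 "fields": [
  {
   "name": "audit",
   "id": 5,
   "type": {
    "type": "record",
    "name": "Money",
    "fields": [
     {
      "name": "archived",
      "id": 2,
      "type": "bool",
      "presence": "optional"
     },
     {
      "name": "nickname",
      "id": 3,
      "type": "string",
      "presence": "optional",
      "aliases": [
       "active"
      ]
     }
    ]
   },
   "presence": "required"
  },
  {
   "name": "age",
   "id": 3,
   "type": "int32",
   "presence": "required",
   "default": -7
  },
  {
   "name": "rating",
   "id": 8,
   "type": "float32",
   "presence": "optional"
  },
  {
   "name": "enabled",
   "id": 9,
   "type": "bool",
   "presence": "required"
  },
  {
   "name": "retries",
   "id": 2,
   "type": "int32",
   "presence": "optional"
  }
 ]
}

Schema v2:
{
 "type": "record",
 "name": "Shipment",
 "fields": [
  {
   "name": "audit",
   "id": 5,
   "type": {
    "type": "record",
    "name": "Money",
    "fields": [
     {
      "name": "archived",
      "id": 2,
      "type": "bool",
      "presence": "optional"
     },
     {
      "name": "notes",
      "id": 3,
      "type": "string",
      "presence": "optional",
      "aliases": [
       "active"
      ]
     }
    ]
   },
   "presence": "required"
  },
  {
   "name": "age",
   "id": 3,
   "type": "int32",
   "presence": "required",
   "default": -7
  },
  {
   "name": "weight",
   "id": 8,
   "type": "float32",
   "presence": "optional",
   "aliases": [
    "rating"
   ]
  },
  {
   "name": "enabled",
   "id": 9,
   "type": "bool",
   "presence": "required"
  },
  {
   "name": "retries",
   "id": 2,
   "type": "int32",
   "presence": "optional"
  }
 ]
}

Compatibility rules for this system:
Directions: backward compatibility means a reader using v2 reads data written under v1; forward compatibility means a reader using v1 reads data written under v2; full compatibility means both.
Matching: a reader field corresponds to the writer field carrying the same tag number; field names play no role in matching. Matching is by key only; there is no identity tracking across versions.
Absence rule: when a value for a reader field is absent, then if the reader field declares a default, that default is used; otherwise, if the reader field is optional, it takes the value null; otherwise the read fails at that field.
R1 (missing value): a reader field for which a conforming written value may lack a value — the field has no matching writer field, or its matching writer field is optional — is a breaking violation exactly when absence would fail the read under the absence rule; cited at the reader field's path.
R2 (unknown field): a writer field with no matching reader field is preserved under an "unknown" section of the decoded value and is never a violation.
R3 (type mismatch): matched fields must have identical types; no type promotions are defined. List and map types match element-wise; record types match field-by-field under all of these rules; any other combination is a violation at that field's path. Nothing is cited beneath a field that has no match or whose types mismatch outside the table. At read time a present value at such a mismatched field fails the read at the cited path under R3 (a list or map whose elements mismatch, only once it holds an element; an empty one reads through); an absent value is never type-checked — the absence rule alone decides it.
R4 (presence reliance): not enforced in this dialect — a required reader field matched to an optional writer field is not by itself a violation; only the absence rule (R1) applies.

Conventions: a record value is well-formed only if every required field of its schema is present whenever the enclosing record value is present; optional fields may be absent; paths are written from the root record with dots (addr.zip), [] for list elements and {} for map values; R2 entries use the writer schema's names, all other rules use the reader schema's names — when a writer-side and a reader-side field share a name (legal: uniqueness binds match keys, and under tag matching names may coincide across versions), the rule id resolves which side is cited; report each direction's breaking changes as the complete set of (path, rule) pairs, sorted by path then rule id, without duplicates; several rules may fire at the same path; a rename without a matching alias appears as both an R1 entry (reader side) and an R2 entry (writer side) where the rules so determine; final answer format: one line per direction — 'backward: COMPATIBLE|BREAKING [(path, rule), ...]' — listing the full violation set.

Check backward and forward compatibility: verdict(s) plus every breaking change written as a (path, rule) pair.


backward: COMPATIBLE []; forward: COMPATIBLE []

each type pair in Shipment: writer, then reader
backward analysis of Shipment with v2 as reader and v1 as writer:
  audit: paired with writer audit (Money -> Money; writer required)
  age: paired with writer age (int32 -> int32; writer required)
  weight: paired with writer rating (float32 -> float32; writer optional)
  enabled: paired with writer enabled (bool -> bool; writer required)
  retries: paired with writer retries (int32 -> int32; writer optional)
  audit.archived: paired with writer audit.archived (bool -> bool; writer optional)
  audit.notes: paired with writer audit.nickname (string -> string; writer optional)
  => backward: COMPATIBLE
forward analysis of Shipment with v1 as reader and v2 as writer:
  audit: paired with writer audit (Money -> Money; writer required)
  age: paired with writer age (int32 -> int32; writer required)
  rating: paired with writer weight (float32 -> float32; writer optional)
  enabled: paired with writer enabled (bool -> bool; writer required)
  retries: paired with writer retries (int32 -> int32; writer optional)
  audit.archived: paired with writer audit.archived (bool -> bool; writer optional)
  audit.nickname: paired with writer audit.notes (string -> string; writer optional)
  => forward: COMPATIBLE


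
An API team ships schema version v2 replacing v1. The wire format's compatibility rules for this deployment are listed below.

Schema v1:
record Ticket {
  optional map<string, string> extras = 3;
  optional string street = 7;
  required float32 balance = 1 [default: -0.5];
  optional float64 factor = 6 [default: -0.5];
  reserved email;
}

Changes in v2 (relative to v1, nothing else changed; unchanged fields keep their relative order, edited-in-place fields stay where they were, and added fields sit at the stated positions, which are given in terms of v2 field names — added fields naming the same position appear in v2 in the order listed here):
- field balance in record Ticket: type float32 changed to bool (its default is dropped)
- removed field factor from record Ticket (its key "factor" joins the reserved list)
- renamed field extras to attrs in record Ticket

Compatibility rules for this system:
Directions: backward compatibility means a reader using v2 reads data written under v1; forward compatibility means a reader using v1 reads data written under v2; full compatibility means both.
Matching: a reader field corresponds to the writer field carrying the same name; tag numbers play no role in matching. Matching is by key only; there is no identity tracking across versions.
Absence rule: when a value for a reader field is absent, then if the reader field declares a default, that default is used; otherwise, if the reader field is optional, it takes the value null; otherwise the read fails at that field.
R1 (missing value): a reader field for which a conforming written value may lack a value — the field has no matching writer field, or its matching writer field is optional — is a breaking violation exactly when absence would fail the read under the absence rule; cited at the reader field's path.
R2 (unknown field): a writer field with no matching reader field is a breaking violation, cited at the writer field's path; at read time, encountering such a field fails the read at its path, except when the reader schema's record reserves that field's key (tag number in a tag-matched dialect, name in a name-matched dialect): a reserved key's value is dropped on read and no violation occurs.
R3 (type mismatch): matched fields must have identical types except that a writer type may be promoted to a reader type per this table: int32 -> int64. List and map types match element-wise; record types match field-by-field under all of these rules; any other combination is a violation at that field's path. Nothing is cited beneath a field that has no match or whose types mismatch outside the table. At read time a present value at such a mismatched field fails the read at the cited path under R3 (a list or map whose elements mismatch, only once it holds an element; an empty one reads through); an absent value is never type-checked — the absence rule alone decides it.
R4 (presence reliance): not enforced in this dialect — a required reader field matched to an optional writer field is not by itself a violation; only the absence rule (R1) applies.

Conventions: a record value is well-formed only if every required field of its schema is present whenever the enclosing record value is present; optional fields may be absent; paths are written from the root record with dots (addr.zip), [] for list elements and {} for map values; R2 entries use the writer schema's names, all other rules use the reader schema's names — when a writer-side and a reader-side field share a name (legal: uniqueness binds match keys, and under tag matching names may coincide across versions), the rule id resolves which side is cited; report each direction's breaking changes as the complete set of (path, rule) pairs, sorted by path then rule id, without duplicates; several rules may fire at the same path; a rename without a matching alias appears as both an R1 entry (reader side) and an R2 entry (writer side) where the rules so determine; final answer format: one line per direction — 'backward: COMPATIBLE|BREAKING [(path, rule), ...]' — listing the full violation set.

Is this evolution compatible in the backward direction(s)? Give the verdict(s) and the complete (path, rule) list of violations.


backward: BREAKING [(balance, R3), (extras, R2)]

the writer's type comes first in each Ticket pair
backward analysis of Ticket with v2 as reader and v1 as writer:
  attrs: no writer match
  street: string -> string, writer optional; from street
  balance: float32 -> bool, writer required; from balance
  leftover writer field: extras
  leftover writer field: factor
  R3 fires at balance
  R2 fires at extras
  backward on Ticket therefore BREAKING (2)
ruling out the remaining Ticket differences:
  removed field factor from record Ticket (its key "factor" joins the reserved list) -> inert for the asked Ticket verdict: nothing fires


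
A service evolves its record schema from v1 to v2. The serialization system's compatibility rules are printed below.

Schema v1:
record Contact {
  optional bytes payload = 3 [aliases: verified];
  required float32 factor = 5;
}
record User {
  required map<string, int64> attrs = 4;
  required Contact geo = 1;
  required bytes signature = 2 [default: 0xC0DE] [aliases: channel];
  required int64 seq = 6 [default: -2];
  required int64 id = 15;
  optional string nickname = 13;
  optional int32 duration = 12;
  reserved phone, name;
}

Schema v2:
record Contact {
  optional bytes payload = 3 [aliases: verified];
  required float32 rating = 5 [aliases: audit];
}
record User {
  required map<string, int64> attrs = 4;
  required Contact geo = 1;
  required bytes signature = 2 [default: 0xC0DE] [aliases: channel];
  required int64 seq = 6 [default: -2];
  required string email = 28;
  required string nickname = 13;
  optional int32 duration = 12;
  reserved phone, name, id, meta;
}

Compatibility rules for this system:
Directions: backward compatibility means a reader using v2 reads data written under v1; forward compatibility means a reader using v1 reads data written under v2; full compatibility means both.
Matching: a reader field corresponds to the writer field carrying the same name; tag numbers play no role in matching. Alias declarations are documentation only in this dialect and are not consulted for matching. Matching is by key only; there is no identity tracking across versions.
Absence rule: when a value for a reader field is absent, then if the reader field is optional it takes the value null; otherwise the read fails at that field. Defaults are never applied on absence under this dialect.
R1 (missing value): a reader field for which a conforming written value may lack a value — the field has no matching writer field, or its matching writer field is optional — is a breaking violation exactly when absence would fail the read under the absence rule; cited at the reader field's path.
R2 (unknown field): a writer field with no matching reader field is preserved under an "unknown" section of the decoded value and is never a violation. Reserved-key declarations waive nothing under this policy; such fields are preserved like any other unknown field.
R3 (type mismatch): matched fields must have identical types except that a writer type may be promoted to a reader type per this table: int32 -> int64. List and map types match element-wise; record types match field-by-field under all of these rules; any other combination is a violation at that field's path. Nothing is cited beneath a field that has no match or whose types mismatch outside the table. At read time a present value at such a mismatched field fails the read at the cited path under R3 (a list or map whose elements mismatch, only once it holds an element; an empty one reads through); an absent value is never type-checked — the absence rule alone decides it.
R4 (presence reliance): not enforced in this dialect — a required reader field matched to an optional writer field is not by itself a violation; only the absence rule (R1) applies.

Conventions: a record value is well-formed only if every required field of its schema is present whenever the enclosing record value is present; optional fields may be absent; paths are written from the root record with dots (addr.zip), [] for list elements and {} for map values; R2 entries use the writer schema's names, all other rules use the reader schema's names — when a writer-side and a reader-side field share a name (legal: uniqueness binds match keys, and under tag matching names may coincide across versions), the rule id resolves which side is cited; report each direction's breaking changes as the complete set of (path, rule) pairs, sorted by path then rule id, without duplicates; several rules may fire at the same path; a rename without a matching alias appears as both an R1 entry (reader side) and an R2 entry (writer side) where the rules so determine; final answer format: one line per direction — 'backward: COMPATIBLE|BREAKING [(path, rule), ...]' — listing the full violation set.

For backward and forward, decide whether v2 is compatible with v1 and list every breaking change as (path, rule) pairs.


in User below, arrows point writer -> reader
backward on User — v2 reading data written by v1:
  attrs: map<string, int64> -> map<string, int64>, writer required; from attrs
  geo: Contact -> Contact, writer required; from geo
  signature: bytes -> bytes, writer required; from signature
  seq: int64 -> int64, writer required; from seq
  email: no writer-side match
  nickname: string -> string, writer optional; from nickname
  duration: int32 -> int32, writer optional; from duration
  leftover writer field: id
  geo.payload: bytes -> bytes, writer optional; from geo.payload
  geo.rating: no writer-side match
  leftover writer field: geo.factor
  breaking: (email, R1)
  breaking: (geo.rating, R1)
  breaking: (nickname, R1)
  => backward: BREAKING (3)
forward on User — v1 reading data written by v2:
  attrs: map<string, int64> -> map<string, int64>, writer required; from attrs
  geo: Contact -> Contact, writer required; from geo
  signature: bytes -> bytes, writer required; from signature
  seq: int64 -> int64, writer required; from seq
  id: no writer-side match
  nickname: string -> string, writer required; from nickname
  duration: int32 -> int32, writer optional; from duration
  leftover writer field: email
  geo.payload: bytes -> bytes, writer optional; from geo.payload
  geo.factor: no writer-side match
  leftover writer field: geo.rating
  breaking: (geo.factor, R1)
  breaking: (id, R1)
  => forward: BREAKING (2)

backward: BREAKING [(email, R1), (geo.rating, R1), (nickname, R1)]; forward: BREAKING [(geo.factor, R1), (id, R1)]


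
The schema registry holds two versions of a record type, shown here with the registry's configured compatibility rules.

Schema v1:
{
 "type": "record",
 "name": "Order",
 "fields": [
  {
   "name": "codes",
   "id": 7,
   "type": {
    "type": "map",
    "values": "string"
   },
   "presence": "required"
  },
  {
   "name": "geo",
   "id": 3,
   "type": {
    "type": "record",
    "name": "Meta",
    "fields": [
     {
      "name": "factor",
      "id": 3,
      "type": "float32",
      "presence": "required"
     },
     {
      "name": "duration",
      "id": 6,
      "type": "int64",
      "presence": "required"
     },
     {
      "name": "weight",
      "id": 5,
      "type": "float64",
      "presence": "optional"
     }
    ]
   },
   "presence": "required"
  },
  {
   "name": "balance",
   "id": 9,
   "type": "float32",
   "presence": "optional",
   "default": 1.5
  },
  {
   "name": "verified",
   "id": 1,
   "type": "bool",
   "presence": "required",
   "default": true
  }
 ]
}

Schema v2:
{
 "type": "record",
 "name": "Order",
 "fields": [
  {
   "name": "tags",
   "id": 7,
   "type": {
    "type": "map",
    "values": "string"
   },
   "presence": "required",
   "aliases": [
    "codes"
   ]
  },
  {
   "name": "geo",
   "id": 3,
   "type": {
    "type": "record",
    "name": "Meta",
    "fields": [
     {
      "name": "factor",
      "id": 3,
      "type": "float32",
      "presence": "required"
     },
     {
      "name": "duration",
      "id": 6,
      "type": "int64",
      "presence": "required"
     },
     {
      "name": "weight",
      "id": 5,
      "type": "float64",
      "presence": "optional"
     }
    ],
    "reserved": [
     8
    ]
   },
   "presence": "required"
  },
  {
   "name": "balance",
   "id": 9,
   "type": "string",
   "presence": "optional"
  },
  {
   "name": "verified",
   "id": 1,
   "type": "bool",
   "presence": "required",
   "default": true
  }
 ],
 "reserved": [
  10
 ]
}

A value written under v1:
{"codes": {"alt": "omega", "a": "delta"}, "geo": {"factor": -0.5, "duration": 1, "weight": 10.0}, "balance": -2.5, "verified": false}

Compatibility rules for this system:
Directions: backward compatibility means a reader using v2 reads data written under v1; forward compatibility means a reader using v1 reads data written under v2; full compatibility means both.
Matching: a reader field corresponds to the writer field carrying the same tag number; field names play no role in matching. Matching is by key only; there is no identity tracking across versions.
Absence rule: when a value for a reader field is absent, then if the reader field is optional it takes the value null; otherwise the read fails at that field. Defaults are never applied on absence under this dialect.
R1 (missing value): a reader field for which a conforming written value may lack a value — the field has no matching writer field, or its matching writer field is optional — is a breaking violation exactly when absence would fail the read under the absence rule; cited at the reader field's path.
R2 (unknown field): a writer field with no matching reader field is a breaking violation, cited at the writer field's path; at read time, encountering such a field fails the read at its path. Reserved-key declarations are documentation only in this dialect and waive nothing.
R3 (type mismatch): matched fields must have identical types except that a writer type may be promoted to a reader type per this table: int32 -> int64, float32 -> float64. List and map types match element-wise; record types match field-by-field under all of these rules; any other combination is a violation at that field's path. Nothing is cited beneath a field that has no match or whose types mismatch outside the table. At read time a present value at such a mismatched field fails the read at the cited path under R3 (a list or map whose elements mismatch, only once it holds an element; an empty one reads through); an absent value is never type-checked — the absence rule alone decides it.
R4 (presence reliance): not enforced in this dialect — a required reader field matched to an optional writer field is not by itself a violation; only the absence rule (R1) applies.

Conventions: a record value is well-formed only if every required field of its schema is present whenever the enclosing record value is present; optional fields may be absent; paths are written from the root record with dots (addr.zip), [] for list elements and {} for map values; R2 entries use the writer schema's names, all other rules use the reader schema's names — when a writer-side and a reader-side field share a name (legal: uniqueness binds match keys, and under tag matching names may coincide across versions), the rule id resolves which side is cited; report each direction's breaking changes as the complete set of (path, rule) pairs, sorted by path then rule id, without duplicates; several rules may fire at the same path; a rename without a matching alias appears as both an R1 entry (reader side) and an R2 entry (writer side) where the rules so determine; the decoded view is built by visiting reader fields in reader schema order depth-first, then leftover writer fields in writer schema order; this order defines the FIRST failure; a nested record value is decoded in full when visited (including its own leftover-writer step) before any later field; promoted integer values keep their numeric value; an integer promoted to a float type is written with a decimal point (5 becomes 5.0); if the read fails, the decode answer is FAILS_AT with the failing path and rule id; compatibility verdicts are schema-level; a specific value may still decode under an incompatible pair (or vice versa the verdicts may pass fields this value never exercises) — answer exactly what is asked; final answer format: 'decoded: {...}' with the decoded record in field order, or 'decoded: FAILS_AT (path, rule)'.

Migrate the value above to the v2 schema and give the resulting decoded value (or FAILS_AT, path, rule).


decoded: FAILS_AT (balance, R3)

each type pair in Order: writer, then reader
migrating the Order value to v2:
  tags := {"alt": "omega", "a": "delta"} (from writer codes)
  geo.factor := -0.5
  geo.duration := 1
  geo.weight := 10.0
  read fails at balance under R3
  => FAILS_AT (balance, R3)
checking off the Order differences that do not matter here:
  renamed field codes to tags in record Order (alias codes declared on the renamed field) -> fires no rule on Order under this dialect and leaves the result unchanged
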